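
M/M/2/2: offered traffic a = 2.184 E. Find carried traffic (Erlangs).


B(2,2.184) = 0.428256 (Erlang-B)
Carried load = a(1 − B) = 2.184·(1 − 0.428256) = 2.184·0.571744 = 1.2487 E

Final: 1.2487 Erlangs


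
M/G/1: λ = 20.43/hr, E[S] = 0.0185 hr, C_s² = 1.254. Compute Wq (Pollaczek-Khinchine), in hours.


ρ = λ·E[S] = 20.43·0.0185 = 0.3780
E[S²] = E[S]²(1+C_s²) = 0.0185²·(1+1.254) = 0.0007714
Wq = λ·E[S²]/(2(1−ρ)) = 20.43·0.0007714/(2·0.6220) = 0.01267 hr

Final: 0.01267 hr


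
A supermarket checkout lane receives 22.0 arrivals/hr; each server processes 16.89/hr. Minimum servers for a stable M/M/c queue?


Stability requires cμ > λ ⇔ c > λ/μ.
λ/μ = 22.0/16.89 = 1.3025
Minimum integer c = ⌊1.3025⌋ + 1 = 2
Check: 2·16.89 = 33.78 > 22.0, while 1·16.89 = 16.89 ≤ 22.0

Final: 2 servers


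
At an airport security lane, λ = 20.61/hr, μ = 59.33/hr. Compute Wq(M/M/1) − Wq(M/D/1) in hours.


ρ = 20.61/59.33 = 0.3474
Wq(M/M/1) = ρ/(μ−λ) = 0.3474/38.72 = 0.008972 hr
Wq(M/D/1) = ρ/(2(μ−λ)) = 0.004486 hr
Savings = 0.008972 − 0.004486 = 0.004486 hr

Final: 0.004486 hr


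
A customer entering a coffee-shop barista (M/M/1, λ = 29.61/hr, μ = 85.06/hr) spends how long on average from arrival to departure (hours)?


W = 1/(μ−λ) = 1/(85.06 − 29.61) = 1/55.45 = 0.01803 hr

Final: 0.01803 hr


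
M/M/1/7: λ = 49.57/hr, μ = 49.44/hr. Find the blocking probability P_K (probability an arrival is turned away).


ρ = λ/μ = 49.57/49.44 = 1.0026
P_K = (1−ρ)ρ^K/(1−ρ^(K+1)) = (-0.002629·1.018552)/(1 − 1.021230)
= -0.002678/-0.021230 = 0.126152

Final: 0.126152


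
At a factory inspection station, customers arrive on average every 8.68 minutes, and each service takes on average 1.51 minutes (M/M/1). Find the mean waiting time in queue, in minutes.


λ = 60/8.68 = 6.9124 /hr
μ = 60/1.51 = 39.7351 /hr
ρ = λ/μ = 6.9124/39.7351 = 0.1740
Wq = ρ/(μ−λ) = 0.1740/(39.7351−6.9124) = 0.005300 hr
In minutes: 0.005300·60 = 0.3180 min

Final: 0.3180 min


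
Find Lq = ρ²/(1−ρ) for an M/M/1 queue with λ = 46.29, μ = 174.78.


ρ = 46.29/174.78 = 0.2648
Lq = ρ²/(1−ρ) = 0.07014/0.7352 = 0.09541

Final: 0.09541


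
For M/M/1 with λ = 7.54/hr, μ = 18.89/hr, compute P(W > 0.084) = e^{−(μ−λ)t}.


W ~ Exponential(μ−λ) for M/M/1.
μ − λ = 18.89 − 7.54 = 11.3500
P(W > t) = e^{−(μ−λ)t} = e^{−0.9534} = 0.385428

Final: 0.385428


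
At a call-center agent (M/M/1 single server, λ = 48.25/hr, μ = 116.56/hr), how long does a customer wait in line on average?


ρ = 48.25/116.56 = 0.4139
Wq = ρ/(μ−λ) = 0.4139/(116.56 − 48.25) = 0.4139/68.31 = 0.006060 hr

Final: 0.006060 hr


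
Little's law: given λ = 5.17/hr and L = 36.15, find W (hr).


W = L/λ = 36.15/5.17 = 6.9923 hr

Final: 6.9923 hr


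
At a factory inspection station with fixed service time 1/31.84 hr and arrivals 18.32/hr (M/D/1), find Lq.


ρ = 18.32/31.84 = 0.5754
M/D/1: Lq = ρ²/(2(1−ρ)) = 0.3311/(2·0.4246) = 0.38983

Final: 0.38983


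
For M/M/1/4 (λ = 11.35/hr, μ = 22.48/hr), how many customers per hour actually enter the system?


ρ = 0.5049; P_K = (1−ρ)ρ^4/(1−ρ^5) = 0.033265
λ_eff = λ(1 − P_K) = 11.35·(1 − 0.033265) = 11.35·0.966735 = 10.9724 /hr

Final: 10.9724 /hr


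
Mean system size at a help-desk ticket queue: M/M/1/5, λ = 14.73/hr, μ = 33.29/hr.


ρ = 14.73/33.29 = 0.4425
L = ρ[1 − (K+1)ρ^K + Kρ^(K+1)] / [(1−ρ)(1−ρ^(K+1))]
Numerator: 0.4425·(1 − 6·0.016961 + 5·0.007505) = 0.414050
Denominator: (0.5575)·(0.992495) = 0.553341
L = 0.414050/0.553341 = 0.7483

Final: 0.7483


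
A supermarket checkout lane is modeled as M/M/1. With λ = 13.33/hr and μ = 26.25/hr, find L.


ρ = λ/μ = 13.33/26.25 = 0.5078
L = ρ/(1−ρ) = 0.5078/(1 − 0.5078) = 0.5078/0.4922 = 1.0317

Final: 1.0317


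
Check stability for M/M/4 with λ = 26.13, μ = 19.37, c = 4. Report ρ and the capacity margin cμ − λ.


Total capacity cμ = 4·19.37 = 77.48/hr
ρ = λ/(cμ) = 26.13/77.48 = 0.3372
Stable ⇔ ρ < 1: YES
Spare capacity = cμ − λ = 77.48 − 26.13 = 51.35/hr

Final: ρ = 0.3372; stable; margin = 51.35/hr


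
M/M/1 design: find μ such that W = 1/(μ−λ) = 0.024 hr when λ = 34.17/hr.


W = 1/(μ−λ) ⇒ μ − λ = 1/W = 1/0.024 = 41.6667
μ = λ + 1/W = 34.17 + 41.6667 = 75.8367 per hr

Final: 75.8367 /hr


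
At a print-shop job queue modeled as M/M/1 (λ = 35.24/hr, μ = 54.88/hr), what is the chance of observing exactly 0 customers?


ρ = 35.24/54.88 = 0.6421
P_n = (1−ρ)·ρ^n = (1 − 0.6421)·0.6421^0 = 0.3579·1.000000 = 0.357872

Final: 0.357872


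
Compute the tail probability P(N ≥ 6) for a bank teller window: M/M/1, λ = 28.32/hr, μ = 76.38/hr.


ρ = 28.32/76.38 = 0.3708
P(N ≥ n) = ρ^n = 0.3708^6 = 0.002598

Final: 0.002598


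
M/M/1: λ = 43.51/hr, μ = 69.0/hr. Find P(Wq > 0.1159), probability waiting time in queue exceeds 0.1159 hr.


ρ = 43.51/69.0 = 0.6306
P(Wq > t) = ρ·e^{−(μ−λ)t} = 0.6306·e^{−2.9543}
= 0.6306·0.052116 = 0.032863

Final: 0.032863


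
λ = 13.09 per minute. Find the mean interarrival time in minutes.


Mean interarrival time = 1/λ = 1/13.09 minute = 0.07639 minute
In minutes: 0.07639 × 1 = 0.07639 min

Final: 0.07639 min


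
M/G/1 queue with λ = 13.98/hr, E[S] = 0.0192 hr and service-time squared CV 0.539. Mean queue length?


ρ = λ·E[S] = 13.98·0.0192 = 0.2684
Lq = ρ²(1+C_s²)/(2(1−ρ)) = 0.07205·(1+0.539)/(2·0.7316)
= 0.07205·1.5390/1.4632 = 0.07578

Final: 0.07578


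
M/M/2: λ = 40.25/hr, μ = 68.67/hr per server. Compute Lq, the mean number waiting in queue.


a = λ/μ = 0.5861; ρ = a/2 = 0.2931
P₀ = 0.546709
Lq = P₀·a^c·ρ / (c!·(1−ρ)²) = 0.546709·0.34356·0.2931/(2·0.49975)
= 0.05507

Final: 0.05507


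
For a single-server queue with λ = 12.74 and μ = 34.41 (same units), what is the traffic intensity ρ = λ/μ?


ρ = λ/μ = 12.74/34.41 = 0.3702

Final: 0.3702


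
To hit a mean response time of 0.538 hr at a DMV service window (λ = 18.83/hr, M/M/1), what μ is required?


W = 1/(μ−λ) ⇒ μ − λ = 1/W = 1/0.538 = 1.8587
μ = λ + 1/W = 18.83 + 1.8587 = 20.6887 per hr

Final: 20.6887 /hr


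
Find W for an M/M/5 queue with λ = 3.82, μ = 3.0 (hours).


a = 1.2733; ρ = 0.2547; P₀ = 0.279714
Lq = P₀·a^c·ρ/(c!(1−ρ)²) = 0.003577
Wq = Lq/λ = 0.003577/3.82 = 0.0009364 hr
W = Wq + 1/μ = 0.0009364 + 0.33333 = 0.33427 hr

Final: 0.33427 hr


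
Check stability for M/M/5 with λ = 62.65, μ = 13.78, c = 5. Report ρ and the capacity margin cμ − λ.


Total capacity cμ = 5·13.78 = 68.90/hr
ρ = λ/(cμ) = 62.65/68.90 = 0.9093
Stable ⇔ ρ < 1: YES
Spare capacity = cμ − λ = 68.90 − 62.65 = 6.25/hr

Final: ρ = 0.9093; stable; margin = 6.25/hr


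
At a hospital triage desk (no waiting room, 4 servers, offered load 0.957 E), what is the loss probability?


B(c,a) = (a^c/c!) / Σ_{k=0}^{c} a^k/k!
a^4/4! = 0.034949
Σ terms (k=0..4): 1.00000 + 0.95700 + 0.45792 + 0.14608 + 0.03495 = 2.595952
B = 0.034949/2.595952 = 0.013463

Final: 0.013463


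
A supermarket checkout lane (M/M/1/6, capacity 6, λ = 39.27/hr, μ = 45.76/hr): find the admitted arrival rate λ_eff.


ρ = 0.8582; P_K = (1−ρ)ρ^6/(1−ρ^7) = 0.086199
λ_eff = λ(1 − P_K) = 39.27·(1 − 0.086199) = 39.27·0.913801 = 35.8850 /hr

Final: 35.8850 /hr


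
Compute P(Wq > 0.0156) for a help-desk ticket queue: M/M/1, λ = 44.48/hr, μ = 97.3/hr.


ρ = 44.48/97.3 = 0.4571
P(Wq > t) = ρ·e^{−(μ−λ)t} = 0.4571·e^{−0.8240}
= 0.4571·0.438677 = 0.200538

Final: 0.200538


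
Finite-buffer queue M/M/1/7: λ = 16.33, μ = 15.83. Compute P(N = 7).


ρ = λ/μ = 16.33/15.83 = 1.0316
P_K = (1−ρ)ρ^K/(1−ρ^(K+1)) = (-0.03159·1.243188)/(1 − 1.282455)
= -0.039267/-0.282455 = 0.139020

Final: 0.139020


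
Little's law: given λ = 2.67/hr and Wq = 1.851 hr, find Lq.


Lq = λWq = 2.67·1.851 = 4.9422

Final: 4.9422


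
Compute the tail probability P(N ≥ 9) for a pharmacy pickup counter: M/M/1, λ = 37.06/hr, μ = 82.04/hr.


ρ = 37.06/82.04 = 0.4517
P(N ≥ n) = ρ^n = 0.4517^9 = 0.0007833

Final: 0.0007833


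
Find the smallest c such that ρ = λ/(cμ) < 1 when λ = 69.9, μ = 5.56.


Stability requires cμ > λ ⇔ c > λ/μ.
λ/μ = 69.9/5.56 = 12.5719
Minimum integer c = ⌊12.5719⌋ + 1 = 13
Check: 13·5.56 = 72.28 > 69.9, while 12·5.56 = 66.72 ≤ 69.9

Final: 13 servers


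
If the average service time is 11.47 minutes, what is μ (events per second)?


μ = 1/(service time) in consistent units.
1 second = 0.0166667 min, so μ = 0.0166667/11.47 = 0.001453 per second

Final: 0.001453 /sec


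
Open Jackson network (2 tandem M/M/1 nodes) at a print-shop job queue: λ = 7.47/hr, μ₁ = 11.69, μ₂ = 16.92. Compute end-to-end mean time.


Each node sees arrival rate λ = 7.47/hr (tandem ⇒ throughput preserved).
W₁ = 1/(μ₁−λ) = 1/(11.69−7.47) = 0.23697 hr
W₂ = 1/(μ₂−λ) = 1/(16.92−7.47) = 0.10582 hr
W_total = W₁ + W₂ = 0.23697 + 0.10582 = 0.34279 hr

Final: 0.34279 hr


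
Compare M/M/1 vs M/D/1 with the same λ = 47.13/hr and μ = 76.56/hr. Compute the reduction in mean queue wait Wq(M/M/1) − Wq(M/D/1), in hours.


ρ = 47.13/76.56 = 0.6156
Wq(M/M/1) = ρ/(μ−λ) = 0.6156/29.43 = 0.02092 hr
Wq(M/D/1) = ρ/(2(μ−λ)) = 0.01046 hr
Savings = 0.02092 − 0.01046 = 0.01046 hr

Final: 0.01046 hr


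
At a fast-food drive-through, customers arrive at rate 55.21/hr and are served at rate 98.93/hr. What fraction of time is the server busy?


ρ = λ/μ = 55.21/98.93 = 0.5581

Final: 0.5581


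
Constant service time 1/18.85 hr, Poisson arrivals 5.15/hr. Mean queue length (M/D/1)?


ρ = 5.15/18.85 = 0.2732
M/D/1: Lq = ρ²/(2(1−ρ)) = 0.07464/(2·0.7268) = 0.05135

Final: 0.05135


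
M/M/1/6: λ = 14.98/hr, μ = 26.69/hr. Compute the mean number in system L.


ρ = 14.98/26.69 = 0.5613
L = ρ[1 − (K+1)ρ^K + Kρ^(K+1)] / [(1−ρ)(1−ρ^(K+1))]
Numerator: 0.5613·(1 − 7·0.031259 + 6·0.017545) = 0.497529
Denominator: (0.4387)·(0.982455) = 0.431044
L = 0.497529/0.431044 = 1.1542

Final: 1.1542


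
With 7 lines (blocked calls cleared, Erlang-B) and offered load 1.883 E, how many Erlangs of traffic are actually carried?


B(7,1.883) = 0.002536 (Erlang-B)
Carried load = a(1 − B) = 1.883·(1 − 0.002536) = 1.883·0.997464 = 1.8782 E

Final: 1.8782 Erlangs


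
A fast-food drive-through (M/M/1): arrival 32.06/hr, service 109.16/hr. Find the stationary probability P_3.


ρ = 32.06/109.16 = 0.2937
P_n = (1−ρ)·ρ^n = (1 − 0.2937)·0.2937^3 = 0.7063·0.025334 = 0.017893

Final: 0.017893


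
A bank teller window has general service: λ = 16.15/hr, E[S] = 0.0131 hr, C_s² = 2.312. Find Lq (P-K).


ρ = λ·E[S] = 16.15·0.0131 = 0.2116
Lq = ρ²(1+C_s²)/(2(1−ρ)) = 0.04476·(1+2.312)/(2·0.7884)
= 0.04476·3.3120/1.5769 = 0.09401

Final: 0.09401


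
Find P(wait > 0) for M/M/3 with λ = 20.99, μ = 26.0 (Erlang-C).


a = λ/μ = 0.8073; ρ = a/3 = 0.2691
P₀ = 0.443821 (from M/M/c formula)
C(c,a) = [a^c/(c!(1−ρ))]·P₀ = [0.52616/(6·0.7309)]·0.443821
= 0.11998·0.443821 = 0.053250

Final: 0.053250


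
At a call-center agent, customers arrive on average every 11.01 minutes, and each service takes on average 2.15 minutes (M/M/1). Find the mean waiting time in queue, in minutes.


λ = 60/11.01 = 5.4496 /hr
μ = 60/2.15 = 27.9070 /hr
ρ = λ/μ = 5.4496/27.9070 = 0.1953
Wq = ρ/(μ−λ) = 0.1953/(27.9070−5.4496) = 0.008695 hr
In minutes: 0.008695·60 = 0.5217 min

Final: 0.5217 min


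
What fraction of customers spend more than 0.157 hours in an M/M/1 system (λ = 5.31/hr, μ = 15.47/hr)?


W ~ Exponential(μ−λ) for M/M/1.
μ − λ = 15.47 − 5.31 = 10.1600
P(W > t) = e^{−(μ−λ)t} = e^{−1.5951} = 0.202884

Final: 0.202884


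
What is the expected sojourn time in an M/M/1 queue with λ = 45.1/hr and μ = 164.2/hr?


W = 1/(μ−λ) = 1/(164.2 − 45.1) = 1/119.10 = 0.008396 hr

Final: 0.008396 hr


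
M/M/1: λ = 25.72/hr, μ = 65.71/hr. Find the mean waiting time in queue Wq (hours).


ρ = 25.72/65.71 = 0.3914
Wq = ρ/(μ−λ) = 0.3914/(65.71 − 25.72) = 0.3914/39.99 = 0.009788 hr

Final: 0.009788 hr


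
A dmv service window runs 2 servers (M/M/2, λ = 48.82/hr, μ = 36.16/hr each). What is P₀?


a = λ/μ = 48.82/36.16 = 1.3501; ρ = a/c = 0.6751
Σ_{k=0}^{1} a^k/k! (terms k=0..1) = 1.00000 + 1.35011 = 2.35011
Tail: a^2/(2!(1−ρ)) = 1.82280/(2·0.3249) = 2.80478
P₀ = 1/(2.35011 + 2.80478) = 1/5.15489 = 0.193990

Final: 0.193990


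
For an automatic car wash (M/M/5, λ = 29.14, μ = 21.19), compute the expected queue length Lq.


a = λ/μ = 1.3752; ρ = a/5 = 0.2750
P₀ = 0.252544
Lq = P₀·a^c·ρ / (c!·(1−ρ)²) = 0.252544·4.91805·0.2750/(120·0.52557)
= 0.005416

Final: 0.005416


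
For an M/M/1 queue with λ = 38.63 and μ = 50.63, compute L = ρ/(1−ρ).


ρ = λ/μ = 38.63/50.63 = 0.7630
L = ρ/(1−ρ) = 0.7630/(1 − 0.7630) = 0.7630/0.2370 = 3.2192

Final: 3.2192


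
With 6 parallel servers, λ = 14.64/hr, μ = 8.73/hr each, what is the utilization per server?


ρ = λ/(cμ) = 14.64/(6·8.73) = 14.64/52.38 = 0.2795

Final: 0.2795


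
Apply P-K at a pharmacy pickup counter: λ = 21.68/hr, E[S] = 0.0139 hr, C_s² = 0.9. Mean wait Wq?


ρ = λ·E[S] = 21.68·0.0139 = 0.3014
E[S²] = E[S]²(1+C_s²) = 0.0139²·(1+0.9) = 0.0003671
Wq = λ·E[S²]/(2(1−ρ)) = 21.68·0.0003671/(2·0.6986) = 0.005696 hr

Final: 0.005696 hr


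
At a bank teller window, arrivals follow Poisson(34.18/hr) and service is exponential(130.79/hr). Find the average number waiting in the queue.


ρ = 34.18/130.79 = 0.2613
Lq = ρ²/(1−ρ) = 0.06830/0.7387 = 0.09246

Final: 0.09246


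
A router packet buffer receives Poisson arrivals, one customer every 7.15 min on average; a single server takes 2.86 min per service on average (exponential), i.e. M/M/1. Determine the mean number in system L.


λ = 60/7.15 = 8.3916 /hr
μ = 60/2.86 = 20.9790 /hr
ρ = λ/μ = 8.3916/20.9790 = 0.4000
L = ρ/(1−ρ) = 0.4000/0.6000 = 0.6667

Final: 0.6667


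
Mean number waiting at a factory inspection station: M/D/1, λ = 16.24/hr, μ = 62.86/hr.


ρ = 16.24/62.86 = 0.2584
M/D/1: Lq = ρ²/(2(1−ρ)) = 0.06675/(2·0.7416) = 0.04500

Final: 0.04500


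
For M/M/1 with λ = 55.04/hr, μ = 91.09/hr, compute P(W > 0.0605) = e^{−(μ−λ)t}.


W ~ Exponential(μ−λ) for M/M/1.
μ − λ = 91.09 − 55.04 = 36.0500
P(W > t) = e^{−(μ−λ)t} = e^{−2.1810} = 0.112926

Final: 0.112926


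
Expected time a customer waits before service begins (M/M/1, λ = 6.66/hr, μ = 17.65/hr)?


ρ = 6.66/17.65 = 0.3773
Wq = ρ/(μ−λ) = 0.3773/(17.65 − 6.66) = 0.3773/10.99 = 0.03433 hr

Final: 0.03433 hr


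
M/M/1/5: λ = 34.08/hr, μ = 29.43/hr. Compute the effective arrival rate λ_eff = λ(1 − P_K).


ρ = 1.1580; P_K = (1−ρ)ρ^5/(1−ρ^6) = 0.233121
λ_eff = λ(1 − P_K) = 34.08·(1 − 0.233121) = 34.08·0.766879 = 26.1352 /hr

Final: 26.1352 /hr


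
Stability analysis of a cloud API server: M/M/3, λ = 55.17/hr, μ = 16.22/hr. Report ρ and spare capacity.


Total capacity cμ = 3·16.22 = 48.66/hr
ρ = λ/(cμ) = 55.17/48.66 = 1.1338
Stable ⇔ ρ < 1: NO
Spare capacity = cμ − λ = 48.66 − 55.17 = -6.51/hr

Final: ρ = 1.1338; unstable; margin = -6.51/hr


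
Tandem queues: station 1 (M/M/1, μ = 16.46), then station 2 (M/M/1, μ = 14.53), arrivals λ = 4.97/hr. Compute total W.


Each node sees arrival rate λ = 4.97/hr (tandem ⇒ throughput preserved).
W₁ = 1/(μ₁−λ) = 1/(16.46−4.97) = 0.08703 hr
W₂ = 1/(μ₂−λ) = 1/(14.53−4.97) = 0.10460 hr
W_total = W₁ + W₂ = 0.08703 + 0.10460 = 0.19163 hr

Final: 0.19163 hr


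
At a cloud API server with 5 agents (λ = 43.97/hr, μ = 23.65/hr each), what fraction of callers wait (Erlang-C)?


a = λ/μ = 1.8592; ρ = a/5 = 0.3718
P₀ = 0.155012 (from M/M/c formula)
C(c,a) = [a^c/(c!(1−ρ))]·P₀ = [22.21399/(120·0.6282)]·0.155012
= 0.29470·0.155012 = 0.045681

Final: 0.045681


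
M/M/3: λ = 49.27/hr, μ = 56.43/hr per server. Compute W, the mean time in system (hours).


a = 0.8731; ρ = 0.2910; P₀ = 0.414807
Lq = P₀·a^c·ρ/(c!(1−ρ)²) = 0.02665
Wq = Lq/λ = 0.02665/49.27 = 0.0005408 hr
W = Wq + 1/μ = 0.0005408 + 0.01772 = 0.01826 hr

Final: 0.01826 hr


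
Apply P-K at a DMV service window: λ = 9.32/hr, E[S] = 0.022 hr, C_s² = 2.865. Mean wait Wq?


ρ = λ·E[S] = 9.32·0.022 = 0.2050
E[S²] = E[S]²(1+C_s²) = 0.022²·(1+2.865) = 0.001871
Wq = λ·E[S²]/(2(1−ρ)) = 9.32·0.001871/(2·0.7950) = 0.01097 hr

Final: 0.01097 hr


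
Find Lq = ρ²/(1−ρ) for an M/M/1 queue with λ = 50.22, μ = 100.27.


ρ = 50.22/100.27 = 0.5008
Lq = ρ²/(1−ρ) = 0.2508/0.4992 = 0.5025

Final: 0.5025


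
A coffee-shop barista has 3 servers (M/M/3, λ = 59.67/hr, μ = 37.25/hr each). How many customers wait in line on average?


a = λ/μ = 1.6019; ρ = a/3 = 0.5340
P₀ = 0.186746
Lq = P₀·a^c·ρ / (c!·(1−ρ)²) = 0.186746·4.11045·0.5340/(6·0.21719)
= 0.31452

Final: 0.31452


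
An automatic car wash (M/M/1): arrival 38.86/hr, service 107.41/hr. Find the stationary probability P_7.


ρ = 38.86/107.41 = 0.3618
P_n = (1−ρ)·ρ^n = (1 − 0.3618)·0.3618^7 = 0.6382·0.0008113 = 0.0005178

Final: 0.0005178


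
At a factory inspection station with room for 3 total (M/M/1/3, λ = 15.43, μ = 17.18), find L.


ρ = 15.43/17.18 = 0.8981
L = ρ[1 − (K+1)ρ^K + Kρ^(K+1)] / [(1−ρ)(1−ρ^(K+1))]
Numerator: 0.8981·(1 − 4·0.724483 + 3·0.650685) = 0.048610
Denominator: (0.1019)·(0.349315) = 0.035582
L = 0.048610/0.035582 = 1.3661

Final: 1.3661


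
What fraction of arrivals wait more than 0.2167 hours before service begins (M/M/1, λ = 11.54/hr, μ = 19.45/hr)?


ρ = 11.54/19.45 = 0.5933
P(Wq > t) = ρ·e^{−(μ−λ)t} = 0.5933·e^{−1.7141}
= 0.5933·0.180126 = 0.106872

Final: 0.106872


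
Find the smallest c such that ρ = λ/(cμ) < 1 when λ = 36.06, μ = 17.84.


Stability requires cμ > λ ⇔ c > λ/μ.
λ/μ = 36.06/17.84 = 2.0213
Minimum integer c = ⌊2.0213⌋ + 1 = 3
Check: 3·17.84 = 53.52 > 36.06, while 2·17.84 = 35.68 ≤ 36.06

Final: 3 servers


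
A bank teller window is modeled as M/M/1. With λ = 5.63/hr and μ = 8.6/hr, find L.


ρ = λ/μ = 5.63/8.6 = 0.6547
L = ρ/(1−ρ) = 0.6547/(1 − 0.6547) = 0.6547/0.3453 = 1.8956

Final: 1.8956


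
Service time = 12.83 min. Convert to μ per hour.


μ = 1/(service time) in consistent units.
1 hour = 60 min, so μ = 60/12.83 = 4.6765 per hour

Final: 4.6765 /hr


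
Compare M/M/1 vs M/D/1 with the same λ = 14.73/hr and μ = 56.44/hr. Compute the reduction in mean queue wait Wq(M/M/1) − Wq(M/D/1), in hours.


ρ = 14.73/56.44 = 0.2610
Wq(M/M/1) = ρ/(μ−λ) = 0.2610/41.71 = 0.006257 hr
Wq(M/D/1) = ρ/(2(μ−λ)) = 0.003129 hr
Savings = 0.006257 − 0.003129 = 0.003129 hr

Final: 0.003129 hr


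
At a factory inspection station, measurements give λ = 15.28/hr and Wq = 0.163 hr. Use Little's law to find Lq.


Lq = λWq = 15.28·0.163 = 2.4906

Final: 2.4906


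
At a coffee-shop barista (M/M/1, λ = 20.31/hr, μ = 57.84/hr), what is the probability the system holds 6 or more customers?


ρ = 20.31/57.84 = 0.3511
P(N ≥ n) = ρ^n = 0.3511^6 = 0.001875

Final: 0.001875


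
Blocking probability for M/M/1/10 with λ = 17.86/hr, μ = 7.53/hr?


ρ = λ/μ = 17.86/7.53 = 2.3718
P_K = (1−ρ)ρ^K/(1−ρ^(K+1)) = (-1.3718·5634.621960)/(1 − 13364.455273)
= -7729.833313/-13363.455273 = 0.578431

Final: 0.578431


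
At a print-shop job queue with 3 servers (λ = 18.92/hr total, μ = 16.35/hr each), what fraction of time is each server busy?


ρ = λ/(cμ) = 18.92/(3·16.35) = 18.92/49.05 = 0.3857

Final: 0.3857


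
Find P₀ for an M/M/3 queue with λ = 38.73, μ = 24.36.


a = λ/μ = 38.73/24.36 = 1.5899; ρ = a/c = 0.5300
Σ_{k=0}^{2} a^k/k! (terms k=0..2) = 1.00000 + 1.58990 + 1.26389 = 3.85379
Tail: a^3/(3!(1−ρ)) = 4.01893/(6·0.4700) = 1.42505
P₀ = 1/(3.85379 + 1.42505) = 1/5.27885 = 0.189435

Final: 0.189435


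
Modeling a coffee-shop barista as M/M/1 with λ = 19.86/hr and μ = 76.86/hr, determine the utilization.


ρ = λ/μ = 19.86/76.86 = 0.2584

Final: 0.2584


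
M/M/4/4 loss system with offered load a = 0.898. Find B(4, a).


B(c,a) = (a^c/c!) / Σ_{k=0}^{c} a^k/k!
a^4/4! = 0.027095
Σ terms (k=0..4): 1.00000 + 0.89800 + 0.40320 + 0.12069 + 0.02710 = 2.448989
B = 0.027095/2.448989 = 0.011064

Final: 0.011064


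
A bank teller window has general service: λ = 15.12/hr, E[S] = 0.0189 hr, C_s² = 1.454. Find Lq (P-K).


ρ = λ·E[S] = 15.12·0.0189 = 0.2858
Lq = ρ²(1+C_s²)/(2(1−ρ)) = 0.08166·(1+1.454)/(2·0.7142)
= 0.08166·2.4540/1.4285 = 0.14029

Final: 0.14029


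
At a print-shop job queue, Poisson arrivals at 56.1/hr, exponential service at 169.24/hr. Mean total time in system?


W = 1/(μ−λ) = 1/(169.24 − 56.1) = 1/113.14 = 0.008839 hr

Final: 0.008839 hr


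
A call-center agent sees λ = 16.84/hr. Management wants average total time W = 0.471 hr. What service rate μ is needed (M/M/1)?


W = 1/(μ−λ) ⇒ μ − λ = 1/W = 1/0.471 = 2.1231
μ = λ + 1/W = 16.84 + 2.1231 = 18.9631 per hr

Final: 18.9631 /hr


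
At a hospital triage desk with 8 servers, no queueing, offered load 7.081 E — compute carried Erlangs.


B(8,7.081) = 0.183480 (Erlang-B)
Carried load = a(1 − B) = 7.081·(1 − 0.183480) = 7.081·0.816520 = 5.7818 E

Final: 5.7818 Erlangs


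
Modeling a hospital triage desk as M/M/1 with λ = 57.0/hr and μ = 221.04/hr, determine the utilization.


ρ = λ/μ = 57.0/221.04 = 0.2579

Final: 0.2579


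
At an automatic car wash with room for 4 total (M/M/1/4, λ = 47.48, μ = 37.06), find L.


ρ = 47.48/37.06 = 1.2812
L = ρ[1 − (K+1)ρ^K + Kρ^(K+1)] / [(1−ρ)(1−ρ^(K+1))]
Numerator: 1.2812·(1 − 5·2.694146 + 4·3.451648) = 1.711457
Denominator: (-0.2812)·(-2.451648) = 0.689319
L = 1.711457/0.689319 = 2.4828

Final: 2.4828


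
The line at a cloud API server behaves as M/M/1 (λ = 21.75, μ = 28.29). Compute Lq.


ρ = 21.75/28.29 = 0.7688
Lq = ρ²/(1−ρ) = 0.5911/0.2312 = 2.5569

Final: 2.5569


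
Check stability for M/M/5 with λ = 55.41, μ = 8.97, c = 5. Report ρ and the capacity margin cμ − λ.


Total capacity cμ = 5·8.97 = 44.85/hr
ρ = λ/(cμ) = 55.41/44.85 = 1.2355
Stable ⇔ ρ < 1: NO
Spare capacity = cμ − λ = 44.85 − 55.41 = -10.56/hr

Final: ρ = 1.2355; unstable; margin = -10.56/hr


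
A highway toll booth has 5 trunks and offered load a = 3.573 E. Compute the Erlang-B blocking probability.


B(c,a) = (a^c/c!) / Σ_{k=0}^{c} a^k/k!
a^5/5! = 4.852704
Σ terms (k=0..5): 1.00000 + 3.57300 + 6.38316 + 7.60235 + 6.79080 + 4.85270 = 30.202016
B = 4.852704/30.202016 = 0.160675

Final: 0.160675


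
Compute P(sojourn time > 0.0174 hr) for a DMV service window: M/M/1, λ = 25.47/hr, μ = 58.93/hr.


W ~ Exponential(μ−λ) for M/M/1.
μ − λ = 58.93 − 25.47 = 33.4600
P(W > t) = e^{−(μ−λ)t} = e^{−0.5822} = 0.558666

Final: 0.558666


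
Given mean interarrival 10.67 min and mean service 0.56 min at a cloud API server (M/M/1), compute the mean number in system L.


λ = 60/10.67 = 5.6232 /hr
μ = 60/0.56 = 107.1429 /hr
ρ = λ/μ = 5.6232/107.1429 = 0.05248
L = ρ/(1−ρ) = 0.05248/0.9475 = 0.05539

Final: 0.05539


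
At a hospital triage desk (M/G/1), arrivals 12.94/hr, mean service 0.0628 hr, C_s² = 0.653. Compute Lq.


ρ = λ·E[S] = 12.94·0.0628 = 0.8126
Lq = ρ²(1+C_s²)/(2(1−ρ)) = 0.6604·(1+0.653)/(2·0.1874)
= 0.6604·1.6530/0.3747 = 2.91297

Final: 2.91297


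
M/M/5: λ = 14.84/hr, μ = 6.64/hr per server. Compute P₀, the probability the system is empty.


a = λ/μ = 14.84/6.64 = 2.2349; ρ = a/c = 0.4470
Σ_{k=0}^{4} a^k/k! (terms k=0..4) = 1.00000 + 2.23494 + 2.49748 + 1.86057 + 1.03957 = 8.63255
Tail: a^5/(5!(1−ρ)) = 55.76081/(120·0.5530) = 0.84026
P₀ = 1/(8.63255 + 0.84026) = 1/9.47281 = 0.105565

Final: 0.105565


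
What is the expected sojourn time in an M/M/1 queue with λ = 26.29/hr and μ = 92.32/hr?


W = 1/(μ−λ) = 1/(92.32 − 26.29) = 1/66.03 = 0.01514 hr

Final: 0.01514 hr


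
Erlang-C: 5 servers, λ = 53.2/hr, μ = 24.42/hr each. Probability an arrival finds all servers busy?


a = λ/μ = 2.1785; ρ = a/5 = 0.4357
P₀ = 0.111882 (from M/M/c formula)
C(c,a) = [a^c/(c!(1−ρ))]·P₀ = [49.07156/(120·0.5643)]·0.111882
= 0.72468·0.111882 = 0.081078

Final: 0.081078


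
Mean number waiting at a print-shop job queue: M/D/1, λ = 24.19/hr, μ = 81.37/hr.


ρ = 24.19/81.37 = 0.2973
M/D/1: Lq = ρ²/(2(1−ρ)) = 0.08838/(2·0.7027) = 0.06288

Final: 0.06288


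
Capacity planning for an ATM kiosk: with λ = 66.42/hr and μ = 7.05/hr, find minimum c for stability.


Stability requires cμ > λ ⇔ c > λ/μ.
λ/μ = 66.42/7.05 = 9.4213
Minimum integer c = ⌊9.4213⌋ + 1 = 10
Check: 10·7.05 = 70.50 > 66.42, while 9·7.05 = 63.45 ≤ 66.42

Final: 10 servers


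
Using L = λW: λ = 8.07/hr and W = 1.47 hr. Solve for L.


L = λW = 8.07·1.47 = 11.8629

Final: 11.8629


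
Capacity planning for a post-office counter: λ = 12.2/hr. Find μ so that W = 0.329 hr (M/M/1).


W = 1/(μ−λ) ⇒ μ − λ = 1/W = 1/0.329 = 3.0395
μ = λ + 1/W = 12.2 + 3.0395 = 15.2395 per hr

Final: 15.2395 /hr


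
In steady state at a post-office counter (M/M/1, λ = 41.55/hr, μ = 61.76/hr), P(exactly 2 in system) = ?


ρ = 41.55/61.76 = 0.6728
P_n = (1−ρ)·ρ^n = (1 − 0.6728)·0.6728^2 = 0.3272·0.452613 = 0.148111

Final: 0.148111


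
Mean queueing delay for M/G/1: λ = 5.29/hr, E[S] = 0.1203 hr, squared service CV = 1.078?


ρ = λ·E[S] = 5.29·0.1203 = 0.6364
E[S²] = E[S]²(1+C_s²) = 0.1203²·(1+1.078) = 0.030073
Wq = λ·E[S²]/(2(1−ρ)) = 5.29·0.030073/(2·0.3636) = 0.21876 hr

Final: 0.21876 hr


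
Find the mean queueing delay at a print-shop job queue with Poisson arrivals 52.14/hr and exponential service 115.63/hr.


ρ = 52.14/115.63 = 0.4509
Wq = ρ/(μ−λ) = 0.4509/(115.63 − 52.14) = 0.4509/63.49 = 0.007102 hr

Final: 0.007102 hr


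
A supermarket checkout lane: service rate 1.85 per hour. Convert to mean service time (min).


Mean service time = 1/μ = 1/1.85 hour = 0.54054 hour
In minutes: 0.54054 × 60 = 32.4324 min

Final: 32.4324 min


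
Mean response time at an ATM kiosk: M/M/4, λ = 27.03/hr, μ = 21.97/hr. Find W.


a = 1.2303; ρ = 0.3076; P₀ = 0.291086
Lq = P₀·a^c·ρ/(c!(1−ρ)²) = 0.01783
Wq = Lq/λ = 0.01783/27.03 = 0.0006595 hr
W = Wq + 1/μ = 0.0006595 + 0.04552 = 0.04618 hr

Final: 0.04618 hr


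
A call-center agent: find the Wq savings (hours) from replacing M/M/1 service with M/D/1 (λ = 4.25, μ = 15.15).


ρ = 4.25/15.15 = 0.2805
Wq(M/M/1) = ρ/(μ−λ) = 0.2805/10.90 = 0.02574 hr
Wq(M/D/1) = ρ/(2(μ−λ)) = 0.01287 hr
Savings = 0.02574 − 0.01287 = 0.01287 hr

Final: 0.01287 hr


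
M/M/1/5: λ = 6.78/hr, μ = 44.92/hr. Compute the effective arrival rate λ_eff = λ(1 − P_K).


ρ = 0.1509; P_K = (1−ρ)ρ^5/(1−ρ^6) = 0.00006651
λ_eff = λ(1 − P_K) = 6.78·(1 − 0.00006651) = 6.78·0.999933 = 6.7795 /hr

Final: 6.7795 /hr


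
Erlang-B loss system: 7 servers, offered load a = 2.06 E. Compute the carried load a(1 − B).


B(7,2.06) = 0.003986 (Erlang-B)
Carried load = a(1 − B) = 2.06·(1 − 0.003986) = 2.06·0.996014 = 2.0518 E

Final: 2.0518 Erlangs


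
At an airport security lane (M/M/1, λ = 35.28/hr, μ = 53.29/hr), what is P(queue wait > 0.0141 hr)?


ρ = 35.28/53.29 = 0.6620
P(Wq > t) = ρ·e^{−(μ−λ)t} = 0.6620·e^{−0.2539}
= 0.6620·0.775738 = 0.513568

Final: 0.513568


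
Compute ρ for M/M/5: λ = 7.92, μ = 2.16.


ρ = λ/(cμ) = 7.92/(5·2.16) = 7.92/10.80 = 0.7333

Final: 0.7333


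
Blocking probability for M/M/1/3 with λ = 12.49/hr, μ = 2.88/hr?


ρ = λ/μ = 12.49/2.88 = 4.3368
P_K = (1−ρ)ρ^K/(1−ρ^(K+1)) = (-3.3368·81.566129)/(1 − 353.736441)
= -272.170312/-352.736441 = 0.771597

Final: 0.771597


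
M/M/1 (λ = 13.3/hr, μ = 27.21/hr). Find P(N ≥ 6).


ρ = 13.3/27.21 = 0.4888
P(N ≥ n) = ρ^n = 0.4888^6 = 0.013638

Final: 0.013638


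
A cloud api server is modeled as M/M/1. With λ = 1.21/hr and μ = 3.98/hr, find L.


ρ = λ/μ = 1.21/3.98 = 0.3040
L = ρ/(1−ρ) = 0.3040/(1 − 0.3040) = 0.3040/0.6960 = 0.4368

Final: 0.4368


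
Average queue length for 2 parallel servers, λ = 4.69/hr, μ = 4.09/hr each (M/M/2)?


a = λ/μ = 1.1467; ρ = a/2 = 0.5733
P₀ = 0.271173
Lq = P₀·a^c·ρ / (c!·(1−ρ)²) = 0.271173·1.31492·0.5733/(2·0.18203)
= 0.56155

Final: 0.56155


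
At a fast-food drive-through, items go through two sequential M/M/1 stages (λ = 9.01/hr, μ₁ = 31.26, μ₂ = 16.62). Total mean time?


Each node sees arrival rate λ = 9.01/hr (tandem ⇒ throughput preserved).
W₁ = 1/(μ₁−λ) = 1/(31.26−9.01) = 0.04494 hr
W₂ = 1/(μ₂−λ) = 1/(16.62−9.01) = 0.13141 hr
W_total = W₁ + W₂ = 0.04494 + 0.13141 = 0.17635 hr

Final: 0.17635 hr


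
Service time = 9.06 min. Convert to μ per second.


μ = 1/(service time) in consistent units.
1 second = 0.0166667 min, so μ = 0.0166667/9.06 = 0.001840 per second

Final: 0.001840 /sec


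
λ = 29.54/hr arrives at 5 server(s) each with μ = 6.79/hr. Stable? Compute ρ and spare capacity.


Total capacity cμ = 5·6.79 = 33.95/hr
ρ = λ/(cμ) = 29.54/33.95 = 0.8701
Stable ⇔ ρ < 1: YES
Spare capacity = cμ − λ = 33.95 − 29.54 = 4.41/hr

Final: ρ = 0.8701; stable; margin = 4.41/hr


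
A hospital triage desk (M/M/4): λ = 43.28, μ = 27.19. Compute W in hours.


a = 1.5918; ρ = 0.3979; P₀ = 0.201002
Lq = P₀·a^c·ρ/(c!(1−ρ)²) = 0.05903
Wq = Lq/λ = 0.05903/43.28 = 0.001364 hr
W = Wq + 1/μ = 0.001364 + 0.03678 = 0.03814 hr

Final: 0.03814 hr


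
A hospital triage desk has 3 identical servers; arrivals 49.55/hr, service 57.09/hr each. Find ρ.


ρ = λ/(cμ) = 49.55/(3·57.09) = 49.55/171.27 = 0.2893

Final: 0.2893


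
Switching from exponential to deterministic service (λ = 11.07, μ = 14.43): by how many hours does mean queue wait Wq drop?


ρ = 11.07/14.43 = 0.7672
Wq(M/M/1) = ρ/(μ−λ) = 0.7672/3.36 = 0.22832 hr
Wq(M/D/1) = ρ/(2(μ−λ)) = 0.11416 hr
Savings = 0.22832 − 0.11416 = 0.11416 hr

Final: 0.11416 hr


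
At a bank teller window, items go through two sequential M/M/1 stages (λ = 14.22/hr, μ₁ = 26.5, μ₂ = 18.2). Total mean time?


Each node sees arrival rate λ = 14.22/hr (tandem ⇒ throughput preserved).
W₁ = 1/(μ₁−λ) = 1/(26.5−14.22) = 0.08143 hr
W₂ = 1/(μ₂−λ) = 1/(18.2−14.22) = 0.25126 hr
W_total = W₁ + W₂ = 0.08143 + 0.25126 = 0.33269 hr

Final: 0.33269 hr


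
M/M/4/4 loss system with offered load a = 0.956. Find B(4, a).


B(c,a) = (a^c/c!) / Σ_{k=0}^{c} a^k/k!
a^4/4! = 0.034803
Σ terms (k=0..4): 1.00000 + 0.95600 + 0.45697 + 0.14562 + 0.03480 = 2.593392
B = 0.034803/2.593392 = 0.013420

Final: 0.013420


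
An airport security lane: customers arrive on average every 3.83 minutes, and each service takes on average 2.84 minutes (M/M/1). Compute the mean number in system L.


λ = 60/3.83 = 15.6658 /hr
μ = 60/2.84 = 21.1268 /hr
ρ = λ/μ = 15.6658/21.1268 = 0.7415
L = ρ/(1−ρ) = 0.7415/0.2585 = 2.8687

Final: 2.8687


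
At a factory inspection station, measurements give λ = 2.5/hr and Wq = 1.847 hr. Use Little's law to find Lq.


Lq = λWq = 2.5·1.847 = 4.6175

Final: 4.6175


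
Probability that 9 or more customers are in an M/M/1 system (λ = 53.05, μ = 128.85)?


ρ = 53.05/128.85 = 0.4117
P(N ≥ n) = ρ^n = 0.4117^9 = 0.0003399

Final: 0.0003399


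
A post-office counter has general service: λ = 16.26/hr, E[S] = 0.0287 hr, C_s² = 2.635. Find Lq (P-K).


ρ = λ·E[S] = 16.26·0.0287 = 0.4667
Lq = ρ²(1+C_s²)/(2(1−ρ)) = 0.2178·(1+2.635)/(2·0.5333)
= 0.2178·3.6350/1.0667 = 0.74212

Final: 0.74212


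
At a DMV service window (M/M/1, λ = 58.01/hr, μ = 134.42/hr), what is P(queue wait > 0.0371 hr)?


ρ = 58.01/134.42 = 0.4316
P(Wq > t) = ρ·e^{−(μ−λ)t} = 0.4316·e^{−2.8348}
= 0.4316·0.058730 = 0.025345

Final: 0.025345


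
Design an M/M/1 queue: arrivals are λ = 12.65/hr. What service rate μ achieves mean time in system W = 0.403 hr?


W = 1/(μ−λ) ⇒ μ − λ = 1/W = 1/0.403 = 2.4814
μ = λ + 1/W = 12.65 + 2.4814 = 15.1314 per hr

Final: 15.1314 /hr


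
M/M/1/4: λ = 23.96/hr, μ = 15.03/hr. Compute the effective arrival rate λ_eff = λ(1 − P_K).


ρ = 1.5941; P_K = (1−ρ)ρ^4/(1−ρ^5) = 0.412801
λ_eff = λ(1 − P_K) = 23.96·(1 − 0.412801) = 23.96·0.587199 = 14.0693 /hr

Final: 14.0693 /hr


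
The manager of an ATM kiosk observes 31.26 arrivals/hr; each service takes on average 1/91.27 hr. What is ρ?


ρ = λ/μ = 31.26/91.27 = 0.3425

Final: 0.3425


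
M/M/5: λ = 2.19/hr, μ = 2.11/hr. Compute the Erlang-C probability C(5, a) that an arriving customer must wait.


a = λ/μ = 1.0379; ρ = a/5 = 0.2076
P₀ = 0.354118 (from M/M/c formula)
C(c,a) = [a^c/(c!(1−ρ))]·P₀ = [1.20450/(120·0.7924)]·0.354118
= 0.01267·0.354118 = 0.004486

Final: 0.004486


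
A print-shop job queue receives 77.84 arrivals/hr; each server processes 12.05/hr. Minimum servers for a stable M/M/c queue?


Stability requires cμ > λ ⇔ c > λ/μ.
λ/μ = 77.84/12.05 = 6.4598
Minimum integer c = ⌊6.4598⌋ + 1 = 7
Check: 7·12.05 = 84.35 > 77.84, while 6·12.05 = 72.30 ≤ 77.84

Final: 7 servers


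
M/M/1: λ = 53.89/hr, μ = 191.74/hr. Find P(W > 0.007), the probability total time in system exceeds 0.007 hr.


W ~ Exponential(μ−λ) for M/M/1.
μ − λ = 191.74 − 53.89 = 137.8500
P(W > t) = e^{−(μ−λ)t} = e^{−0.9650} = 0.381002

Final: 0.381002


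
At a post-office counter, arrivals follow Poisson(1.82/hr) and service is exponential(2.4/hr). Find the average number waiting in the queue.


ρ = 1.82/2.4 = 0.7583
Lq = ρ²/(1−ρ) = 0.5751/0.2417 = 2.3796

Final: 2.3796


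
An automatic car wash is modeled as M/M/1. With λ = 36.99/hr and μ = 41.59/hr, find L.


ρ = λ/μ = 36.99/41.59 = 0.8894
L = ρ/(1−ρ) = 0.8894/(1 − 0.8894) = 0.8894/0.1106 = 8.0413

Final: 8.0413


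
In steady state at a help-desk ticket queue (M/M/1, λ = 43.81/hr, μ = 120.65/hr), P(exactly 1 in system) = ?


ρ = 43.81/120.65 = 0.3631
P_n = (1−ρ)·ρ^n = (1 − 0.3631)·0.3631^1 = 0.6369·0.363116 = 0.231263

Final: 0.231263


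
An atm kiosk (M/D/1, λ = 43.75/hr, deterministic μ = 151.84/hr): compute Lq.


ρ = 43.75/151.84 = 0.2881
M/D/1: Lq = ρ²/(2(1−ρ)) = 0.08302/(2·0.7119) = 0.05831

Final: 0.05831


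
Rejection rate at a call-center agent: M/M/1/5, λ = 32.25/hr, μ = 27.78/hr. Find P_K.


ρ = λ/μ = 32.25/27.78 = 1.1609
P_K = (1−ρ)ρ^K/(1−ρ^(K+1)) = (-0.1609·2.108567)/(1 − 2.447850)
= -0.339283/-1.447850 = 0.234336

Final: 0.234336


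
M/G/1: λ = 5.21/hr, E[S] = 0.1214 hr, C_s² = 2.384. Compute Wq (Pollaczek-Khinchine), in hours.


ρ = λ·E[S] = 5.21·0.1214 = 0.6325
E[S²] = E[S]²(1+C_s²) = 0.1214²·(1+2.384) = 0.049873
Wq = λ·E[S²]/(2(1−ρ)) = 5.21·0.049873/(2·0.3675) = 0.35352 hr

Final: 0.35352 hr


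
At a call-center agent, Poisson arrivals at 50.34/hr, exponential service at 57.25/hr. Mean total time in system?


W = 1/(μ−λ) = 1/(57.25 − 50.34) = 1/6.91 = 0.1447 hr

Final: 0.1447 hr


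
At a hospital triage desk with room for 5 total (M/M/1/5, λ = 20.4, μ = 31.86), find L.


ρ = 20.4/31.86 = 0.6403
L = ρ[1 − (K+1)ρ^K + Kρ^(K+1)] / [(1−ρ)(1−ρ^(K+1))]
Numerator: 0.6403·(1 − 6·0.107627 + 5·0.068914) = 0.447446
Denominator: (0.3597)·(0.931086) = 0.334910
L = 0.447446/0.334910 = 1.3360

Final: 1.3360


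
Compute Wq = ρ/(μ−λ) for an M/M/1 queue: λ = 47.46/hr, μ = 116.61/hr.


ρ = 47.46/116.61 = 0.4070
Wq = ρ/(μ−λ) = 0.4070/(116.61 − 47.46) = 0.4070/69.15 = 0.005886 hr

Final: 0.005886 hr


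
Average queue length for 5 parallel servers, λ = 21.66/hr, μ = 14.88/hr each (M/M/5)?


a = λ/μ = 1.4556; ρ = a/5 = 0.2911
P₀ = 0.232934
Lq = P₀·a^c·ρ / (c!·(1−ρ)²) = 0.232934·6.53548·0.2911/(120·0.50250)
= 0.007350

Final: 0.007350


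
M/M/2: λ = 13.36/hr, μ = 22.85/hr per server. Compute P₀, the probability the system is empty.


a = λ/μ = 13.36/22.85 = 0.5847; ρ = a/c = 0.2923
Σ_{k=0}^{1} a^k/k! (terms k=0..1) = 1.00000 + 0.58468 = 1.58468
Tail: a^2/(2!(1−ρ)) = 0.34185/(2·0.7077) = 0.24154
P₀ = 1/(1.58468 + 0.24154) = 1/1.82622 = 0.547579

Final: 0.547579


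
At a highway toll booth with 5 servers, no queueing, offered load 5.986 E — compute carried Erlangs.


B(5,5.986) = 0.359422 (Erlang-B)
Carried load = a(1 − B) = 5.986·(1 − 0.359422) = 5.986·0.640578 = 3.8345 E

Final: 3.8345 Erlangs


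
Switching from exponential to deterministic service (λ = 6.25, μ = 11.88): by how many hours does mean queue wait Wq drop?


ρ = 6.25/11.88 = 0.5261
Wq(M/M/1) = ρ/(μ−λ) = 0.5261/5.63 = 0.09344 hr
Wq(M/D/1) = ρ/(2(μ−λ)) = 0.04672 hr
Savings = 0.09344 − 0.04672 = 0.04672 hr

Final: 0.04672 hr


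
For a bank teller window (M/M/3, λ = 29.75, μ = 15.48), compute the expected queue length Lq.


a = λ/μ = 1.9218; ρ = a/3 = 0.6406
P₀ = 0.124064
Lq = P₀·a^c·ρ / (c!·(1−ρ)²) = 0.124064·7.09820·0.6406/(6·0.12916)
= 0.72796

Final: 0.72796


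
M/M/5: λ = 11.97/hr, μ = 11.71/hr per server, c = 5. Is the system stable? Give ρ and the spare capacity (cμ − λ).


Total capacity cμ = 5·11.71 = 58.55/hr
ρ = λ/(cμ) = 11.97/58.55 = 0.2044
Stable ⇔ ρ < 1: YES
Spare capacity = cμ − λ = 58.55 − 11.97 = 46.58/hr

Final: ρ = 0.2044; stable; margin = 46.58/hr


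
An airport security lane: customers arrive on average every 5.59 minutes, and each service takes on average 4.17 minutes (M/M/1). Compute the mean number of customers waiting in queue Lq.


λ = 60/5.59 = 10.7335 /hr
μ = 60/4.17 = 14.3885 /hr
ρ = λ/μ = 10.7335/14.3885 = 0.7460
Lq = ρ²/(1−ρ) = 0.5565/0.2540 = 2.1906

Final: 2.1906


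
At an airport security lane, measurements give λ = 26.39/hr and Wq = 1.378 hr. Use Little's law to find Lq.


Lq = λWq = 26.39·1.378 = 36.3654

Final: 36.3654


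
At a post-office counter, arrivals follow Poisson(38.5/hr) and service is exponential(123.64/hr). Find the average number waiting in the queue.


ρ = 38.5/123.64 = 0.3114
Lq = ρ²/(1−ρ) = 0.09696/0.6886 = 0.1408

Final: 0.1408


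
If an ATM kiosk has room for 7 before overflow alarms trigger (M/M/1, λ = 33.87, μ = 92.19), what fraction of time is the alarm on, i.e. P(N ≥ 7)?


ρ = 33.87/92.19 = 0.3674
P(N ≥ n) = ρ^n = 0.3674^7 = 0.0009035

Final: 0.0009035


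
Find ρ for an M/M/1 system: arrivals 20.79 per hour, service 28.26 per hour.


ρ = λ/μ = 20.79/28.26 = 0.7357

Final: 0.7357


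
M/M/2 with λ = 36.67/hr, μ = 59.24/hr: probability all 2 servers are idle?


a = λ/μ = 36.67/59.24 = 0.6190; ρ = a/c = 0.3095
Σ_{k=0}^{1} a^k/k! (terms k=0..1) = 1.00000 + 0.61901 = 1.61901
Tail: a^2/(2!(1−ρ)) = 0.38317/(2·0.6905) = 0.27746
P₀ = 1/(1.61901 + 0.27746) = 1/1.89647 = 0.527296

Final: 0.527296


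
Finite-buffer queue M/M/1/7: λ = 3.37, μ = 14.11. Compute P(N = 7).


ρ = λ/μ = 3.37/14.11 = 0.2388
P_K = (1−ρ)ρ^K/(1−ρ^(K+1)) = (0.7612·0.00004433)/(1 − 0.00001059)
= 0.00003374/0.999989 = 0.00003374

Final: 0.00003374
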